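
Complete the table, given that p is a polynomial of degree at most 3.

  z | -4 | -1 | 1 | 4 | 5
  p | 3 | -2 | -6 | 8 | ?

111/5

The 4 known values determine p uniquely (degree ≤ 3).
L_0(5) = (6)·(4)·(1)/[(-3)·(-5)·(-8)] = -1/5
L_1(5) = (9)·(4)·(1)/[(3)·(-2)·(-5)] = 6/5
L_2(5) = (9)·(6)·(1)/[(5)·(2)·(-3)] = -9/5
L_3(5) = (9)·(6)·(4)/[(8)·(5)·(3)] = 9/5
Sum: 3·(-1/5) + (-2)·(6/5) + (-6)·(-9/5) + 8·(9/5) = 111/5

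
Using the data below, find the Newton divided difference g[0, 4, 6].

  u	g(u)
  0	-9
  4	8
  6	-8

g[0,4] = (8 - (-9)) / (4 - 0) = 17/4
g[4,6] = (-8 - 8) / (6 - 4) = -8
g[0,4,6] = (-8 - 17/4) / (6 - 0) = -49/24

-49/24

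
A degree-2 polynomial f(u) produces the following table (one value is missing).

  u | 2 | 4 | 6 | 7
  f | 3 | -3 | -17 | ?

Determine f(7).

The 3 known values determine f uniquely (degree ≤ 2).
Evaluate each Lagrange basis at u = 7:
L_0(7) = (3)·(1)/[(-2)·(-4)] = 3/8
L_1(7) = (5)·(1)/[(2)·(-2)] = -5/4
L_2(7) = (5)·(3)/[(4)·(2)] = 15/8
Sum: 3·(3/8) + (-3)·(-5/4) + (-17)·(15/8) = -27

-27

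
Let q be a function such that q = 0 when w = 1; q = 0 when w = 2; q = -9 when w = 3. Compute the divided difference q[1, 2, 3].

-9/2

q[1,2] = (0 - 0) / (2 - 1) = 0
q[2,3] = (-9 - 0) / (3 - 2) = -9
q[1,2,3] = (-9 - 0) / (3 - 1) = -9/2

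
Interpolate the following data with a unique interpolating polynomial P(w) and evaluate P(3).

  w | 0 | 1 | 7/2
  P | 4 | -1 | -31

Evaluate each Lagrange basis at w = 3:
L_0(3) = (2)·(-1/2)/[(-1)·(-7/2)] = -2/7
L_1(3) = (3)·(-1/2)/[(1)·(-5/2)] = 3/5
L_2(3) = (3)·(2)/[(7/2)·(5/2)] = 24/35
Sum: 4·(-2/7) + (-1)·(3/5) + (-31)·(24/35) = -23

-23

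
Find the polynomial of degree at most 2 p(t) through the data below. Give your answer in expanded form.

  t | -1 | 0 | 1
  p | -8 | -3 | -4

Newton's divided differences:
p[-1,0] = (-3 - (-8)) / (0 - (-1)) = 5
p[0,1] = (-4 - (-3)) / (1 - 0) = -1
p[-1,0,1] = (-1 - 5) / (1 - (-1)) = -3
p(t) = -8 + 5·(t + 1) + (-3)·(t + 1)t
Expanding: p(t) = -3t^2 + 2t - 3

p(t) = -3t^2 + 2t - 3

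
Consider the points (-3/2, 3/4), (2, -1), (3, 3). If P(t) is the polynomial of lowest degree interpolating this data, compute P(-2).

3

L_0(-2) = (-4)·(-5)/[(-7/2)·(-9/2)] = 80/63
L_1(-2) = (-1/2)·(-5)/[(7/2)·(-1)] = -5/7
L_2(-2) = (-1/2)·(-4)/[(9/2)·(1)] = 4/9
Sum: 3/4·(80/63) + (-1)·(-5/7) + 3·(4/9) = 3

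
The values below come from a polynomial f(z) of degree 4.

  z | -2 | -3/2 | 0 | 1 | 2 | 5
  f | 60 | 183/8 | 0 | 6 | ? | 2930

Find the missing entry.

The 5 known values determine f uniquely (degree ≤ 4).
L_0(2) = (7/2)·(2)·(1)·(-3)/[(-1/2)·(-2)·(-3)·(-7)] = -1
L_1(2) = (4)·(2)·(1)·(-3)/[(1/2)·(-3/2)·(-5/2)·(-13/2)] = 128/65
L_2(2) = (4)·(7/2)·(1)·(-3)/[(2)·(3/2)·(-1)·(-5)] = -14/5
L_3(2) = (4)·(7/2)·(2)·(-3)/[(3)·(5/2)·(1)·(-4)] = 14/5
L_4(2) = (4)·(7/2)·(2)·(1)/[(7)·(13/2)·(5)·(4)] = 2/65
Sum: 60·(-1) + 183/8·(128/65) + 0 + 6·(14/5) + 2930·(2/65) = 92

92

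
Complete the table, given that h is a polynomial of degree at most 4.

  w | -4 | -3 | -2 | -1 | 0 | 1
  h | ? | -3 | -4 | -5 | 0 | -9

The 5 known values determine h uniquely (degree ≤ 4).
Evaluate each Lagrange basis at w = -4:
L_0(-4) = (-2)·(-3)·(-4)·(-5)/[(-1)·(-2)·(-3)·(-4)] = 5
L_1(-4) = (-1)·(-3)·(-4)·(-5)/[(1)·(-1)·(-2)·(-3)] = -10
L_2(-4) = (-1)·(-2)·(-4)·(-5)/[(2)·(1)·(-1)·(-2)] = 10
L_3(-4) = (-1)·(-2)·(-3)·(-5)/[(3)·(2)·(1)·(-1)] = -5
L_4(-4) = (-1)·(-2)·(-3)·(-4)/[(4)·(3)·(2)·(1)] = 1
Sum: (-3)·(5) + (-4)·(-10) + (-5)·(10) + 0 + (-9)·(1) = -34

-34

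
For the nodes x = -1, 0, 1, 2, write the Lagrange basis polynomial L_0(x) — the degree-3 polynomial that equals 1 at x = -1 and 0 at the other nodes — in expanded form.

L_0(x) = -(1/6)x^3 + (1/2)x^2 - (1/3)x

L_0(x) = x(x - 1)(x - 2) / [(-1)·(-2)·(-3)]
       = (x^3 - 3x^2 + 2x) / (-6)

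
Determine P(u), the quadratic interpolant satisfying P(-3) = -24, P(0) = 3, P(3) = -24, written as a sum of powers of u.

Build the Lagrange basis polynomials:
L_0(u) = u(u - 3) / [18] = (1/18)u^2 - (1/6)u
L_1(u) = (u + 3)(u - 3) / [-9] = -(1/9)u^2 + 1
L_2(u) = (u + 3)u / [18] = (1/18)u^2 + (1/6)u
P(u) = (-24)·L_0 + 3·L_1 + (-24)·L_2
  (-24)·L_0(u) = -(4/3)u^2 + 4u
  3·L_1(u) = -(1/3)u^2 + 3
  (-24)·L_2(u) = -(4/3)u^2 - 4u
Adding term by term: -3u^2 + 3

P(u) = -3u^2 + 3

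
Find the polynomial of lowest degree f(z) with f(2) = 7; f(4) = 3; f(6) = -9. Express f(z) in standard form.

f(z) = -z^2 + 4z + 3

Build the Lagrange basis polynomials:
L_0(z) = (z - 4)(z - 6) / [8] = (1/8)z^2 - (5/4)z + 3
L_1(z) = (z - 2)(z - 6) / [-4] = -(1/4)z^2 + 2z - 3
L_2(z) = (z - 2)(z - 4) / [8] = (1/8)z^2 - (3/4)z + 1
f(z) = 7·L_0 + 3·L_1 + (-9)·L_2
  7·L_0(z) = (7/8)z^2 - (35/4)z + 21
  3·L_1(z) = -(3/4)z^2 + 6z - 9
  (-9)·L_2(z) = -(9/8)z^2 + (27/4)z - 9
Adding term by term: -z^2 + 4z + 3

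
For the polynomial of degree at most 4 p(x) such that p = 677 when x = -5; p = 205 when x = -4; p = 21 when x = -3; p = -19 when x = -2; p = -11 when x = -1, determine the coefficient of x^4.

2

The leading coefficient equals the top divided difference p[-5,-4,-3,-2,-1].
p[-5,-4] = (205 - 677) / (-4 - (-5)) = -472
p[-4,-3] = (21 - 205) / (-3 - (-4)) = -184
p[-3,-2] = (-19 - 21) / (-2 - (-3)) = -40
p[-2,-1] = (-11 - (-19)) / (-1 - (-2)) = 8
p[-5,-4,-3] = (-184 - (-472)) / (-3 - (-5)) = 144
p[-4,-3,-2] = (-40 - (-184)) / (-2 - (-4)) = 72
p[-3,-2,-1] = (8 - (-40)) / (-1 - (-3)) = 24
p[-5,-4,-3,-2] = (72 - 144) / (-2 - (-5)) = -24
p[-4,-3,-2,-1] = (24 - 72) / (-1 - (-4)) = -16
p[-5,-4,-3,-2,-1] = (-16 - (-24)) / (-1 - (-5)) = 2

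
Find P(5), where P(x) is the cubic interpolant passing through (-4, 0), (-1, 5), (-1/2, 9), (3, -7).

-4773/49

L_0(5) = (6)·(11/2)·(2)/[(-3)·(-7/2)·(-7)] = -44/49
L_1(5) = (9)·(11/2)·(2)/[(3)·(-1/2)·(-4)] = 33/2
L_2(5) = (9)·(6)·(2)/[(7/2)·(1/2)·(-7/2)] = -864/49
L_3(5) = (9)·(6)·(11/2)/[(7)·(4)·(7/2)] = 297/98
Sum: 0 + 5·(33/2) + 9·(-864/49) + (-7)·(297/98) = -4773/49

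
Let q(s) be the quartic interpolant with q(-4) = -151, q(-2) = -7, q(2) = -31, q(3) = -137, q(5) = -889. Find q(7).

-3121

Evaluate each Lagrange basis at s = 7:
L_0(7) = (9)·(5)·(4)·(2)/[(-2)·(-6)·(-7)·(-9)] = 10/21
L_1(7) = (11)·(5)·(4)·(2)/[(2)·(-4)·(-5)·(-7)] = -11/7
L_2(7) = (11)·(9)·(4)·(2)/[(6)·(4)·(-1)·(-3)] = 11
L_3(7) = (11)·(9)·(5)·(2)/[(7)·(5)·(1)·(-2)] = -99/7
L_4(7) = (11)·(9)·(5)·(4)/[(9)·(7)·(3)·(2)] = 110/21
Sum: (-151)·(10/21) + (-7)·(-11/7) + (-31)·(11) + (-137)·(-99/7) + (-889)·(110/21) = -3121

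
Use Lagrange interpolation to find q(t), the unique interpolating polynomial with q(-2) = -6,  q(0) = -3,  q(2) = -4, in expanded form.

Build the Lagrange basis polynomials:
L_0(t) = t(t - 2) / [8] = (1/8)t^2 - (1/4)t
L_1(t) = (t + 2)(t - 2) / [-4] = -(1/4)t^2 + 1
L_2(t) = (t + 2)t / [8] = (1/8)t^2 + (1/4)t
q(t) = (-6)·L_0 + (-3)·L_1 + (-4)·L_2
  (-6)·L_0(t) = -(3/4)t^2 + (3/2)t
  (-3)·L_1(t) = (3/4)t^2 - 3
  (-4)·L_2(t) = -(1/2)t^2 - t
Adding term by term: -(1/2)t^2 + (1/2)t - 3

q(t) = -(1/2)t^2 + (1/2)t - 3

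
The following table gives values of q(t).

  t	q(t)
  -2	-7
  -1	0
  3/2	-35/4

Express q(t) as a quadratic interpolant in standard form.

Newton's divided differences:
q[-2,-1] = (0 - (-7)) / (-1 - (-2)) = 7
q[-1,3/2] = (-35/4 - 0) / (3/2 - (-1)) = -7/2
q[-2,-1,3/2] = (-7/2 - 7) / (3/2 - (-2)) = -3
q(t) = -7 + 7·(t + 2) + (-3)·(t + 2)(t + 1)
Expanding: q(t) = -3t^2 - 2t + 1

q(t) = -3t^2 - 2t + 1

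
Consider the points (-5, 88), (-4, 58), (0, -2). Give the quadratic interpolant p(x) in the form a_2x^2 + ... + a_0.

L_0(x) = (x + 4)x / [5] = (1/5)x^2 + (4/5)x
L_1(x) = (x + 5)x / [-4] = -(1/4)x^2 - (5/4)x
L_2(x) = (x + 5)(x + 4) / [20] = (1/20)x^2 + (9/20)x + 1
p(x) = 88·L_0 + 58·L_1 + (-2)·L_2
  88·L_0(x) = (88/5)x^2 + (352/5)x
  58·L_1(x) = -(29/2)x^2 - (145/2)x
  (-2)·L_2(x) = -(1/10)x^2 - (9/10)x - 2
Adding term by term: 3x^2 - 3x - 2

p(x) = 3x^2 - 3x - 2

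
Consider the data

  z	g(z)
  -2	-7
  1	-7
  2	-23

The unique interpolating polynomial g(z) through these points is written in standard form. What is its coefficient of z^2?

L_0(z) = (z - 1)(z - 2) / [12] = (1/12)z^2 - (1/4)z + 1/6
L_1(z) = (z + 2)(z - 2) / [-3] = -(1/3)z^2 + 4/3
L_2(z) = (z + 2)(z - 1) / [4] = (1/4)z^2 + (1/4)z - 1/2
g(z) = (-7)·L_0 + (-7)·L_1 + (-23)·L_2
Only the coefficient of z^2 is needed; take it from each L_i and combine:
(-7)·(1/12) + (-7)·(-1/3) + (-23)·(1/4) = -4

-4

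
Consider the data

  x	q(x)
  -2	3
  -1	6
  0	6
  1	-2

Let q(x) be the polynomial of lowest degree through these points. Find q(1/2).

53/16

Evaluate each Lagrange basis at x = 1/2:
L_0(1/2) = (3/2)·(1/2)·(-1/2)/[(-1)·(-2)·(-3)] = 1/16
L_1(1/2) = (5/2)·(1/2)·(-1/2)/[(1)·(-1)·(-2)] = -5/16
L_2(1/2) = (5/2)·(3/2)·(-1/2)/[(2)·(1)·(-1)] = 15/16
L_3(1/2) = (5/2)·(3/2)·(1/2)/[(3)·(2)·(1)] = 5/16
Sum: 3·(1/16) + 6·(-5/16) + 6·(15/16) + (-2)·(5/16) = 53/16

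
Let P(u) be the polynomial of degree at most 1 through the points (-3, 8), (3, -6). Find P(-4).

L_0(-4) = (-7)/[(-6)] = 7/6
L_1(-4) = (-1)/[(6)] = -1/6
Sum: 8·(7/6) + (-6)·(-1/6) = 31/3

31/3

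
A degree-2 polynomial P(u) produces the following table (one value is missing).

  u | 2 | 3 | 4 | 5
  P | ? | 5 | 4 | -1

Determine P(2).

The 3 known values determine P uniquely (degree ≤ 2).
L_0(2) = (-2)·(-3)/[(-1)·(-2)] = 3
L_1(2) = (-1)·(-3)/[(1)·(-1)] = -3
L_2(2) = (-1)·(-2)/[(2)·(1)] = 1
Sum: 5·(3) + 4·(-3) + (-1)·(1) = 2

2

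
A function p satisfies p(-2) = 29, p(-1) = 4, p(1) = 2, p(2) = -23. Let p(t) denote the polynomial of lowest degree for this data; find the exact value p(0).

Using Newton's divided-difference form:
p[-2,-1] = (4 - 29) / (-1 - (-2)) = -25
p[-1,1] = (2 - 4) / (1 - (-1)) = -1
p[1,2] = (-23 - 2) / (2 - 1) = -25
p[-2,-1,1] = (-1 - (-25)) / (1 - (-2)) = 8
p[-1,1,2] = (-25 - (-1)) / (2 - (-1)) = -8
p[-2,-1,1,2] = (-8 - 8) / (2 - (-2)) = -4
p(0) = 29 + (-25)·(2) + 8·(2)·(1) + (-4)·(2)·(1)·(-1) = 3

3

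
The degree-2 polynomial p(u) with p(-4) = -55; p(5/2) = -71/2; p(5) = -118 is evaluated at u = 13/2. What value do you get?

Evaluate each Lagrange basis at u = 13/2:
L_0(13/2) = (4)·(3/2)/[(-13/2)·(-9)] = 4/39
L_1(13/2) = (21/2)·(3/2)/[(13/2)·(-5/2)] = -63/65
L_2(13/2) = (21/2)·(4)/[(9)·(5/2)] = 28/15
Sum: (-55)·(4/39) + (-71/2)·(-63/65) + (-118)·(28/15) = -383/2

-383/2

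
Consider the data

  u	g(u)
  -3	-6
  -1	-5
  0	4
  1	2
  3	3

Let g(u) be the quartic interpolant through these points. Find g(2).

Evaluate each Lagrange basis at u = 2:
L_0(2) = (3)·(2)·(1)·(-1)/[(-2)·(-3)·(-4)·(-6)] = -1/24
L_1(2) = (5)·(2)·(1)·(-1)/[(2)·(-1)·(-2)·(-4)] = 5/8
L_2(2) = (5)·(3)·(1)·(-1)/[(3)·(1)·(-1)·(-3)] = -5/3
L_3(2) = (5)·(3)·(2)·(-1)/[(4)·(2)·(1)·(-2)] = 15/8
L_4(2) = (5)·(3)·(2)·(1)/[(6)·(4)·(3)·(2)] = 5/24
Sum: (-6)·(-1/24) + (-5)·(5/8) + 4·(-5/3) + 2·(15/8) + 3·(5/24) = -31/6

-31/6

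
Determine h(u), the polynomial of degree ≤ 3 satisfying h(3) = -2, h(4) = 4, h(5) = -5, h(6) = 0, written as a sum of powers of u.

Newton's divided differences:
h[3,4] = (4 - (-2)) / (4 - 3) = 6
h[4,5] = (-5 - 4) / (5 - 4) = -9
h[5,6] = (0 - (-5)) / (6 - 5) = 5
h[3,4,5] = (-9 - 6) / (5 - 3) = -15/2
h[4,5,6] = (5 - (-9)) / (6 - 4) = 7
h[3,4,5,6] = (7 - (-15/2)) / (6 - 3) = 29/6
h(u) = -2 + 6·(u - 3) + (-15/2)·(u - 3)(u - 4) + (29/6)·(u - 3)(u - 4)(u - 5)
Expanding: h(u) = (29/6)u^3 - (131/2)u^2 + (857/3)u - 400

h(u) = (29/6)u^3 - (131/2)u^2 + (857/3)u - 400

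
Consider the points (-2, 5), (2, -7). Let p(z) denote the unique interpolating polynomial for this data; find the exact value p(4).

-13

Evaluate each Lagrange basis at z = 4:
L_0(4) = (2)/[(-4)] = -1/2
L_1(4) = (6)/[(4)] = 3/2
Sum: 5·(-1/2) + (-7)·(3/2) = -13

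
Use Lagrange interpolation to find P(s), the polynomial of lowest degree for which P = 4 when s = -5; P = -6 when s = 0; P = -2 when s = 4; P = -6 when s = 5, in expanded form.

P(s) = -(2/15)s^3 + (1/5)s^2 + (7/3)s - 6

Build the Lagrange basis polynomials:
L_0(s) = s(s - 4)(s - 5) / [-450] = -(1/450)s^3 + (1/50)s^2 - (2/45)s
L_1(s) = (s + 5)(s - 4)(s - 5) / [100] = (1/100)s^3 - (1/25)s^2 - (1/4)s + 1
L_2(s) = (s + 5)s(s - 5) / [-36] = -(1/36)s^3 + (25/36)s
L_3(s) = (s + 5)s(s - 4) / [50] = (1/50)s^3 + (1/50)s^2 - (2/5)s
P(s) = 4·L_0 + (-6)·L_1 + (-2)·L_2 + (-6)·L_3
  4·L_0(s) = -(2/225)s^3 + (2/25)s^2 - (8/45)s
  (-6)·L_1(s) = -(3/50)s^3 + (6/25)s^2 + (3/2)s - 6
  (-2)·L_2(s) = (1/18)s^3 - (25/18)s
  (-6)·L_3(s) = -(3/25)s^3 - (3/25)s^2 + (12/5)s
Adding term by term: -(2/15)s^3 + (1/5)s^2 + (7/3)s - 6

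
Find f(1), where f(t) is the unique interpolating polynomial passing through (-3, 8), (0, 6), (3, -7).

26/9

Evaluate each Lagrange basis at t = 1:
L_0(1) = (1)·(-2)/[(-3)·(-6)] = -1/9
L_1(1) = (4)·(-2)/[(3)·(-3)] = 8/9
L_2(1) = (4)·(1)/[(6)·(3)] = 2/9
Sum: 8·(-1/9) + 6·(8/9) + (-7)·(2/9) = 26/9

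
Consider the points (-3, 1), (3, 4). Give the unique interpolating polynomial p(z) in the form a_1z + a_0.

p(z) = (1/2)z + 5/2

Build the Lagrange basis polynomials:
L_0(z) = (z - 3) / [-6] = -(1/6)z + 1/2
L_1(z) = (z + 3) / [6] = (1/6)z + 1/2
p(z) = 1·L_0 + 4·L_1
  1·L_0(z) = -(1/6)z + 1/2
  4·L_1(z) = (2/3)z + 2
Adding term by term: (1/2)z + 5/2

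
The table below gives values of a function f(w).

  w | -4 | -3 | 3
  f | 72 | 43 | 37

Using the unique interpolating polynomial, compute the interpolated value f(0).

4

Evaluate each Lagrange basis at w = 0:
L_0(0) = (3)·(-3)/[(-1)·(-7)] = -9/7
L_1(0) = (4)·(-3)/[(1)·(-6)] = 2
L_2(0) = (4)·(3)/[(7)·(6)] = 2/7
Sum: 72·(-9/7) + 43·(2) + 37·(2/7) = 4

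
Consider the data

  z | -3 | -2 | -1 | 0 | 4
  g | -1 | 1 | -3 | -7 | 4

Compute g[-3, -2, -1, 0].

g[-3,-2] = (1 - (-1)) / (-2 - (-3)) = 2
g[-2,-1] = (-3 - 1) / (-1 - (-2)) = -4
g[-1,0] = (-7 - (-3)) / (0 - (-1)) = -4
g[-3,-2,-1] = (-4 - 2) / (-1 - (-3)) = -3
g[-2,-1,0] = (-4 - (-4)) / (0 - (-2)) = 0
g[-3,-2,-1,0] = (0 - (-3)) / (0 - (-3)) = 1

1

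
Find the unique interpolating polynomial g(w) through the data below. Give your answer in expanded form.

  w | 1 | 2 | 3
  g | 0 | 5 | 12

Newton's divided differences:
g[1,2] = (5 - 0) / (2 - 1) = 5
g[2,3] = (12 - 5) / (3 - 2) = 7
g[1,2,3] = (7 - 5) / (3 - 1) = 1
g(w) = 5·(w - 1) + 1·(w - 1)(w - 2)
Expanding: g(w) = w^2 + 2w - 3

g(w) = w^2 + 2w - 3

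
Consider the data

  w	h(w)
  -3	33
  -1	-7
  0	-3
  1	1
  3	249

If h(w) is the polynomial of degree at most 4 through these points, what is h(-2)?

-11

L_0(-2) = (-1)·(-2)·(-3)·(-5)/[(-2)·(-3)·(-4)·(-6)] = 5/24
L_1(-2) = (1)·(-2)·(-3)·(-5)/[(2)·(-1)·(-2)·(-4)] = 15/8
L_2(-2) = (1)·(-1)·(-3)·(-5)/[(3)·(1)·(-1)·(-3)] = -5/3
L_3(-2) = (1)·(-1)·(-2)·(-5)/[(4)·(2)·(1)·(-2)] = 5/8
L_4(-2) = (1)·(-1)·(-2)·(-3)/[(6)·(4)·(3)·(2)] = -1/24
Sum: 33·(5/24) + (-7)·(15/8) + (-3)·(-5/3) + 1·(5/8) + 249·(-1/24) = -11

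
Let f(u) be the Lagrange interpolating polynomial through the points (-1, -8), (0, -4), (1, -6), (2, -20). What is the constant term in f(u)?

-4

L_0(u) = u(u - 1)(u - 2) / [-6] = -(1/6)u^3 + (1/2)u^2 - (1/3)u
L_1(u) = (u + 1)(u - 1)(u - 2) / [2] = (1/2)u^3 - u^2 - (1/2)u + 1
L_2(u) = (u + 1)u(u - 2) / [-2] = -(1/2)u^3 + (1/2)u^2 + u
L_3(u) = (u + 1)u(u - 1) / [6] = (1/6)u^3 - (1/6)u
f(u) = (-8)·L_0 + (-4)·L_1 + (-6)·L_2 + (-20)·L_3
Only the constant term is needed; take it from each L_i and combine:
(-8)·(0) + (-4)·(1) + (-6)·(0) + (-20)·(0) = -4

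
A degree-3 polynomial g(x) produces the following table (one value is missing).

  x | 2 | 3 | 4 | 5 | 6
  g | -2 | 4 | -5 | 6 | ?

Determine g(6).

The 4 known values determine g uniquely (degree ≤ 3).
Evaluate each Lagrange basis at x = 6:
L_0(6) = (3)·(2)·(1)/[(-1)·(-2)·(-3)] = -1
L_1(6) = (4)·(2)·(1)/[(1)·(-1)·(-2)] = 4
L_2(6) = (4)·(3)·(1)/[(2)·(1)·(-1)] = -6
L_3(6) = (4)·(3)·(2)/[(3)·(2)·(1)] = 4
Sum: (-2)·(-1) + 4·(4) + (-5)·(-6) + 6·(4) = 72

72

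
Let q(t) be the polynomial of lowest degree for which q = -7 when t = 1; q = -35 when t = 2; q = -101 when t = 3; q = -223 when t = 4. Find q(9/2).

-2485/8

Using Newton's divided-difference form:
q[1,2] = (-35 - (-7)) / (2 - 1) = -28
q[2,3] = (-101 - (-35)) / (3 - 2) = -66
q[3,4] = (-223 - (-101)) / (4 - 3) = -122
q[1,2,3] = (-66 - (-28)) / (3 - 1) = -19
q[2,3,4] = (-122 - (-66)) / (4 - 2) = -28
q[1,2,3,4] = (-28 - (-19)) / (4 - 1) = -3
q(9/2) = -7 + (-28)·(7/2) + (-19)·(7/2)·(5/2) + (-3)·(7/2)·(5/2)·(3/2) = -2485/8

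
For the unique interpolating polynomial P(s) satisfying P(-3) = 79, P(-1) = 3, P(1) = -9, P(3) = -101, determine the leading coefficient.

Build the Lagrange basis polynomials:
L_0(s) = (s + 1)(s - 1)(s - 3) / [-48] = -(1/48)s^3 + (1/16)s^2 + (1/48)s - 1/16
L_1(s) = (s + 3)(s - 1)(s - 3) / [16] = (1/16)s^3 - (1/16)s^2 - (9/16)s + 9/16
L_2(s) = (s + 3)(s + 1)(s - 3) / [-16] = -(1/16)s^3 - (1/16)s^2 + (9/16)s + 9/16
L_3(s) = (s + 3)(s + 1)(s - 1) / [48] = (1/48)s^3 + (1/16)s^2 - (1/48)s - 1/16
P(s) = 79·L_0 + 3·L_1 + (-9)·L_2 + (-101)·L_3
Only the coefficient of s^3 is needed; take it from each L_i and combine:
79·(-1/48) + 3·(1/16) + (-9)·(-1/16) + (-101)·(1/48) = -3

-3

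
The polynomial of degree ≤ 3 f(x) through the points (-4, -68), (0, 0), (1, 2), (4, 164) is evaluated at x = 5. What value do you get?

310

Using Newton's divided-difference form:
f[-4,0] = (0 - (-68)) / (0 - (-4)) = 17
f[0,1] = (2 - 0) / (1 - 0) = 2
f[1,4] = (164 - 2) / (4 - 1) = 54
f[-4,0,1] = (2 - 17) / (1 - (-4)) = -3
f[0,1,4] = (54 - 2) / (4 - 0) = 13
f[-4,0,1,4] = (13 - (-3)) / (4 - (-4)) = 2
f(5) = -68 + 17·(9) + (-3)·(9)·(5) + 2·(9)·(5)·(4) = 310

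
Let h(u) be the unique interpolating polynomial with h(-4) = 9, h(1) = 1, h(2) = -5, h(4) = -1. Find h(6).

124/3

Using Newton's divided-difference form:
h[-4,1] = (1 - 9) / (1 - (-4)) = -8/5
h[1,2] = (-5 - 1) / (2 - 1) = -6
h[2,4] = (-1 - (-5)) / (4 - 2) = 2
h[-4,1,2] = (-6 - (-8/5)) / (2 - (-4)) = -11/15
h[1,2,4] = (2 - (-6)) / (4 - 1) = 8/3
h[-4,1,2,4] = (8/3 - (-11/15)) / (4 - (-4)) = 17/40
h(6) = 9 + (-8/5)·(10) + (-11/15)·(10)·(5) + (17/40)·(10)·(5)·(4) = 124/3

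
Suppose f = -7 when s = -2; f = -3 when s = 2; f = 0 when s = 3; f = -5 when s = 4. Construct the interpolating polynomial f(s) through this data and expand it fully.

Newton's divided differences:
f[-2,2] = (-3 - (-7)) / (2 - (-2)) = 1
f[2,3] = (0 - (-3)) / (3 - 2) = 3
f[3,4] = (-5 - 0) / (4 - 3) = -5
f[-2,2,3] = (3 - 1) / (3 - (-2)) = 2/5
f[2,3,4] = (-5 - 3) / (4 - 2) = -4
f[-2,2,3,4] = (-4 - 2/5) / (4 - (-2)) = -11/15
f(s) = -7 + 1·(s + 2) + (2/5)·(s + 2)(s - 2) + (-11/15)·(s + 2)(s - 2)(s - 3)
Expanding: f(s) = -(11/15)s^3 + (13/5)s^2 + (59/15)s - 77/5

f(s) = -(11/15)s^3 + (13/5)s^2 + (59/15)s - 77/5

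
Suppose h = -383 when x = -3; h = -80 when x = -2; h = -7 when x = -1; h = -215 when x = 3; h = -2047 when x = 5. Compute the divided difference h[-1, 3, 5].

-144

h[-1,3] = (-215 - (-7)) / (3 - (-1)) = -52
h[3,5] = (-2047 - (-215)) / (5 - 3) = -916
h[-1,3,5] = (-916 - (-52)) / (5 - (-1)) = -144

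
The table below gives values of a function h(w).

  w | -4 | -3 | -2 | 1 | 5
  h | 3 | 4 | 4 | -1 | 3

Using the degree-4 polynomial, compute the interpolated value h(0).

33/28

Using Newton's divided-difference form:
h[-4,-3] = (4 - 3) / (-3 - (-4)) = 1
h[-3,-2] = (4 - 4) / (-2 - (-3)) = 0
h[-2,1] = (-1 - 4) / (1 - (-2)) = -5/3
h[1,5] = (3 - (-1)) / (5 - 1) = 1
h[-4,-3,-2] = (0 - 1) / (-2 - (-4)) = -1/2
h[-3,-2,1] = (-5/3 - 0) / (1 - (-3)) = -5/12
h[-2,1,5] = (1 - (-5/3)) / (5 - (-2)) = 8/21
h[-4,-3,-2,1] = (-5/12 - (-1/2)) / (1 - (-4)) = 1/60
h[-3,-2,1,5] = (8/21 - (-5/12)) / (5 - (-3)) = 67/672
h[-4,-3,-2,1,5] = (67/672 - 1/60) / (5 - (-4)) = 31/3360
h(0) = 3 + 1·(4) + (-1/2)·(4)·(3) + (1/60)·(4)·(3)·(2) + (31/3360)·(4)·(3)·(2)·(-1) = 33/28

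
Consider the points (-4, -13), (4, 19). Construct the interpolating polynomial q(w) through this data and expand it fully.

Build the Lagrange basis polynomials:
L_0(w) = (w - 4) / [-8] = -(1/8)w + 1/2
L_1(w) = (w + 4) / [8] = (1/8)w + 1/2
q(w) = (-13)·L_0 + 19·L_1
  (-13)·L_0(w) = (13/8)w - 13/2
  19·L_1(w) = (19/8)w + 19/2
Adding term by term: 4w + 3

q(w) = 4w + 3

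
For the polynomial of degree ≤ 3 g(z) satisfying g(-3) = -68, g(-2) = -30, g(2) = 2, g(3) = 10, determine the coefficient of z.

L_0(z) = (z + 2)(z - 2)(z - 3) / [-30] = -(1/30)z^3 + (1/10)z^2 + (2/15)z - 2/5
L_1(z) = (z + 3)(z - 2)(z - 3) / [20] = (1/20)z^3 - (1/10)z^2 - (9/20)z + 9/10
L_2(z) = (z + 3)(z + 2)(z - 3) / [-20] = -(1/20)z^3 - (1/10)z^2 + (9/20)z + 9/10
L_3(z) = (z + 3)(z + 2)(z - 2) / [30] = (1/30)z^3 + (1/10)z^2 - (2/15)z - 2/5
g(z) = (-68)·L_0 + (-30)·L_1 + 2·L_2 + 10·L_3
Only the coefficient of z is needed; take it from each L_i and combine:
(-68)·(2/15) + (-30)·(-9/20) + 2·(9/20) + 10·(-2/15) = 4

4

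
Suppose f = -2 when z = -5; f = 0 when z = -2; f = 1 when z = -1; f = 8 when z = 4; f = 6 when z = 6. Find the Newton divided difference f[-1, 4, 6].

f[-1,4] = (8 - 1) / (4 - (-1)) = 7/5
f[4,6] = (6 - 8) / (6 - 4) = -1
f[-1,4,6] = (-1 - 7/5) / (6 - (-1)) = -12/35

-12/35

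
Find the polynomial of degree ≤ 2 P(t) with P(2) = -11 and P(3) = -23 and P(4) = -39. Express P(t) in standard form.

Build the Lagrange basis polynomials:
L_0(t) = (t - 3)(t - 4) / [2] = (1/2)t^2 - (7/2)t + 6
L_1(t) = (t - 2)(t - 4) / [-1] = -t^2 + 6t - 8
L_2(t) = (t - 2)(t - 3) / [2] = (1/2)t^2 - (5/2)t + 3
P(t) = (-11)·L_0 + (-23)·L_1 + (-39)·L_2
  (-11)·L_0(t) = -(11/2)t^2 + (77/2)t - 66
  (-23)·L_1(t) = 23t^2 - 138t + 184
  (-39)·L_2(t) = -(39/2)t^2 + (195/2)t - 117
Adding term by term: -2t^2 - 2t + 1

P(t) = -2t^2 - 2t + 1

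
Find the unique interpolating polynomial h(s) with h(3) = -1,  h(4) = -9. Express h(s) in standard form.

Build the Lagrange basis polynomials:
L_0(s) = (s - 4) / [-1] = -s + 4
L_1(s) = (s - 3) / [1] = s - 3
h(s) = (-1)·L_0 + (-9)·L_1
  (-1)·L_0(s) = s - 4
  (-9)·L_1(s) = -9s + 27
Adding term by term: -8s + 23

h(s) = -8s + 23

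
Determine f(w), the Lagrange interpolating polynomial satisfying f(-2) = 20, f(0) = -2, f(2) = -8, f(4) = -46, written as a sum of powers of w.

Build the Lagrange basis polynomials:
L_0(w) = w(w - 2)(w - 4) / [-48] = -(1/48)w^3 + (1/8)w^2 - (1/6)w
L_1(w) = (w + 2)(w - 2)(w - 4) / [16] = (1/16)w^3 - (1/4)w^2 - (1/4)w + 1
L_2(w) = (w + 2)w(w - 4) / [-16] = -(1/16)w^3 + (1/8)w^2 + (1/2)w
L_3(w) = (w + 2)w(w - 2) / [48] = (1/48)w^3 - (1/12)w
f(w) = 20·L_0 + (-2)·L_1 + (-8)·L_2 + (-46)·L_3
  20·L_0(w) = -(5/12)w^3 + (5/2)w^2 - (10/3)w
  (-2)·L_1(w) = -(1/8)w^3 + (1/2)w^2 + (1/2)w - 2
  (-8)·L_2(w) = (1/2)w^3 - w^2 - 4w
  (-46)·L_3(w) = -(23/24)w^3 + (23/6)w
Adding term by term: -w^3 + 2w^2 - 3w - 2

f(w) = -w^3 + 2w^2 - 3w - 2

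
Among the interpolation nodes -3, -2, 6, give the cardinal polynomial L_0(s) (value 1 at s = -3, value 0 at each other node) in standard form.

L_0(s) = (s + 2)(s - 6) / [(-1)·(-9)]
       = (s^2 - 4s - 12) / (9)

L_0(s) = (1/9)s^2 - (4/9)s - 4/3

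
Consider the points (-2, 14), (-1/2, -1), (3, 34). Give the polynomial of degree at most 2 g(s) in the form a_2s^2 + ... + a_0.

g(s) = 4s^2 - 2

Build the Lagrange basis polynomials:
L_0(s) = (s + 1/2)(s - 3) / [15/2] = (2/15)s^2 - (1/3)s - 1/5
L_1(s) = (s + 2)(s - 3) / [-21/4] = -(4/21)s^2 + (4/21)s + 8/7
L_2(s) = (s + 2)(s + 1/2) / [35/2] = (2/35)s^2 + (1/7)s + 2/35
g(s) = 14·L_0 + (-1)·L_1 + 34·L_2
  14·L_0(s) = (28/15)s^2 - (14/3)s - 14/5
  (-1)·L_1(s) = (4/21)s^2 - (4/21)s - 8/7
  34·L_2(s) = (68/35)s^2 + (34/7)s + 68/35
Adding term by term: 4s^2 - 2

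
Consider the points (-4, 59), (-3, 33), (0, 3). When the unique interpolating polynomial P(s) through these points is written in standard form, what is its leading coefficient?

4

The leading coefficient equals the top divided difference P[-4,-3,0].
P[-4,-3] = (33 - 59) / (-3 - (-4)) = -26
P[-3,0] = (3 - 33) / (0 - (-3)) = -10
P[-4,-3,0] = (-10 - (-26)) / (0 - (-4)) = 4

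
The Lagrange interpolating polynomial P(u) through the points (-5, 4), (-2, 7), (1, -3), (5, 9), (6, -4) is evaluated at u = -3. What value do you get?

4881/385

Evaluate each Lagrange basis at u = -3:
L_0(-3) = (-1)·(-4)·(-8)·(-9)/[(-3)·(-6)·(-10)·(-11)] = 8/55
L_1(-3) = (2)·(-4)·(-8)·(-9)/[(3)·(-3)·(-7)·(-8)] = 8/7
L_2(-3) = (2)·(-1)·(-8)·(-9)/[(6)·(3)·(-4)·(-5)] = -2/5
L_3(-3) = (2)·(-1)·(-4)·(-9)/[(10)·(7)·(4)·(-1)] = 9/35
L_4(-3) = (2)·(-1)·(-4)·(-8)/[(11)·(8)·(5)·(1)] = -8/55
Sum: 4·(8/55) + 7·(8/7) + (-3)·(-2/5) + 9·(9/35) + (-4)·(-8/55) = 4881/385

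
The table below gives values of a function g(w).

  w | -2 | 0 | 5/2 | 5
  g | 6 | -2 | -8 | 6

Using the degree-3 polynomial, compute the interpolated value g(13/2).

464/15

Using Newton's divided-difference form:
g[-2,0] = (-2 - 6) / (0 - (-2)) = -4
g[0,5/2] = (-8 - (-2)) / (5/2 - 0) = -12/5
g[5/2,5] = (6 - (-8)) / (5 - 5/2) = 28/5
g[-2,0,5/2] = (-12/5 - (-4)) / (5/2 - (-2)) = 16/45
g[0,5/2,5] = (28/5 - (-12/5)) / (5 - 0) = 8/5
g[-2,0,5/2,5] = (8/5 - 16/45) / (5 - (-2)) = 8/45
g(13/2) = 6 + (-4)·(17/2) + (16/45)·(17/2)·(13/2) + (8/45)·(17/2)·(13/2)·(4) = 464/15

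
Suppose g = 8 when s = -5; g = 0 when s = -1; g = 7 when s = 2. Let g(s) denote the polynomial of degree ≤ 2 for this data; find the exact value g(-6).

Evaluate each Lagrange basis at s = -6:
L_0(-6) = (-5)·(-8)/[(-4)·(-7)] = 10/7
L_1(-6) = (-1)·(-8)/[(4)·(-3)] = -2/3
L_2(-6) = (-1)·(-5)/[(7)·(3)] = 5/21
Sum: 8·(10/7) + 0 + 7·(5/21) = 275/21

275/21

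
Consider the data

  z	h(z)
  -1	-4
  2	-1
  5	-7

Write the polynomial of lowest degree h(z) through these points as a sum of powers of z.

L_0(z) = (z - 2)(z - 5) / [18] = (1/18)z^2 - (7/18)z + 5/9
L_1(z) = (z + 1)(z - 5) / [-9] = -(1/9)z^2 + (4/9)z + 5/9
L_2(z) = (z + 1)(z - 2) / [18] = (1/18)z^2 - (1/18)z - 1/9
h(z) = (-4)·L_0 + (-1)·L_1 + (-7)·L_2
  (-4)·L_0(z) = -(2/9)z^2 + (14/9)z - 20/9
  (-1)·L_1(z) = (1/9)z^2 - (4/9)z - 5/9
  (-7)·L_2(z) = -(7/18)z^2 + (7/18)z + 7/9
Adding term by term: -(1/2)z^2 + (3/2)z - 2

h(z) = -(1/2)z^2 + (3/2)z - 2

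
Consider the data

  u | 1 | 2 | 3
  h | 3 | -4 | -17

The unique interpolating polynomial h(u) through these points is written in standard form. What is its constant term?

Build the Lagrange basis polynomials:
L_0(u) = (u - 2)(u - 3) / [2] = (1/2)u^2 - (5/2)u + 3
L_1(u) = (u - 1)(u - 3) / [-1] = -u^2 + 4u - 3
L_2(u) = (u - 1)(u - 2) / [2] = (1/2)u^2 - (3/2)u + 1
h(u) = 3·L_0 + (-4)·L_1 + (-17)·L_2
Only the constant term is needed; take it from each L_i and combine:
3·(3) + (-4)·(-3) + (-17)·(1) = 4

4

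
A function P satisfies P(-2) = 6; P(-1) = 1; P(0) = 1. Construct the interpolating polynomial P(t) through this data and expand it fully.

P(t) = (5/2)t^2 + (5/2)t + 1

L_0(t) = (t + 1)t / [2] = (1/2)t^2 + (1/2)t
L_1(t) = (t + 2)t / [-1] = -t^2 - 2t
L_2(t) = (t + 2)(t + 1) / [2] = (1/2)t^2 + (3/2)t + 1
P(t) = 6·L_0 + 1·L_1 + 1·L_2
  6·L_0(t) = 3t^2 + 3t
  1·L_1(t) = -t^2 - 2t
  1·L_2(t) = (1/2)t^2 + (3/2)t + 1
Adding term by term: (5/2)t^2 + (5/2)t + 1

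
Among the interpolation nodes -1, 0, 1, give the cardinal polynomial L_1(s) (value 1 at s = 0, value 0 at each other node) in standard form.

L_1(s) = (s + 1)(s - 1) / [(1)·(-1)]
       = (s^2 - 1) / (-1)

L_1(s) = -s^2 + 1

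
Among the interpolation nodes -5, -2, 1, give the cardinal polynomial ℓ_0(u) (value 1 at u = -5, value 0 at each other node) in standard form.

ℓ_0(u) = (u + 2)(u - 1) / [(-3)·(-6)]
       = (u^2 + u - 2) / (18)

ℓ_0(u) = (1/18)u^2 + (1/18)u - 1/9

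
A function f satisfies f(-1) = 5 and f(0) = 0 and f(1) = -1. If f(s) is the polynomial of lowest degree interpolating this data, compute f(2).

Using Newton's divided-difference form:
f[-1,0] = (0 - 5) / (0 - (-1)) = -5
f[0,1] = (-1 - 0) / (1 - 0) = -1
f[-1,0,1] = (-1 - (-5)) / (1 - (-1)) = 2
f(2) = 5 + (-5)·(3) + 2·(3)·(2) = 2

2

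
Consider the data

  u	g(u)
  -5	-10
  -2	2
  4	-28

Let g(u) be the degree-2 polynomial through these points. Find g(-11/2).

L_0(-11/2) = (-7/2)·(-19/2)/[(-3)·(-9)] = 133/108
L_1(-11/2) = (-1/2)·(-19/2)/[(3)·(-6)] = -19/72
L_2(-11/2) = (-1/2)·(-7/2)/[(9)·(6)] = 7/216
Sum: (-10)·(133/108) + 2·(-19/72) + (-28)·(7/216) = -55/4

-55/4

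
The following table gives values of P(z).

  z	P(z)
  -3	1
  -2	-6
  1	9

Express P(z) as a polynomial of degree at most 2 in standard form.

Newton's divided differences:
P[-3,-2] = (-6 - 1) / (-2 - (-3)) = -7
P[-2,1] = (9 - (-6)) / (1 - (-2)) = 5
P[-3,-2,1] = (5 - (-7)) / (1 - (-3)) = 3
P(z) = 1 + (-7)·(z + 3) + 3·(z + 3)(z + 2)
Expanding: P(z) = 3z^2 + 8z - 2

P(z) = 3z^2 + 8z - 2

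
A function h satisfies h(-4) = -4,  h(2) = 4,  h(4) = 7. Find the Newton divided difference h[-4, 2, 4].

h[-4,2] = (4 - (-4)) / (2 - (-4)) = 4/3
h[2,4] = (7 - 4) / (4 - 2) = 3/2
h[-4,2,4] = (3/2 - 4/3) / (4 - (-4)) = 1/48

1/48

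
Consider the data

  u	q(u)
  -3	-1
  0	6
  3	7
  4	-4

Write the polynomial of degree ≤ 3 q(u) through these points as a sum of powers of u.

Newton's divided differences:
q[-3,0] = (6 - (-1)) / (0 - (-3)) = 7/3
q[0,3] = (7 - 6) / (3 - 0) = 1/3
q[3,4] = (-4 - 7) / (4 - 3) = -11
q[-3,0,3] = (1/3 - 7/3) / (3 - (-3)) = -1/3
q[0,3,4] = (-11 - 1/3) / (4 - 0) = -17/6
q[-3,0,3,4] = (-17/6 - (-1/3)) / (4 - (-3)) = -5/14
q(u) = -1 + (7/3)·(u + 3) + (-1/3)·(u + 3)u + (-5/14)·(u + 3)u(u - 3)
Expanding: q(u) = -(5/14)u^3 - (1/3)u^2 + (191/42)u + 6

q(u) = -(5/14)u^3 - (1/3)u^2 + (191/42)u + 6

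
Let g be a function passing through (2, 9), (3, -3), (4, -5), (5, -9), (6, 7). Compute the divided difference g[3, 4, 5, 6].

11/3

g[3,4] = (-5 - (-3)) / (4 - 3) = -2
g[4,5] = (-9 - (-5)) / (5 - 4) = -4
g[5,6] = (7 - (-9)) / (6 - 5) = 16
g[3,4,5] = (-4 - (-2)) / (5 - 3) = -1
g[4,5,6] = (16 - (-4)) / (6 - 4) = 10
g[3,4,5,6] = (10 - (-1)) / (6 - 3) = 11/3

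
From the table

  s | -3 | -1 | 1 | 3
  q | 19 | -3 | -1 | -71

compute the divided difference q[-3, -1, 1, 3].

-2

q[-3,-1] = (-3 - 19) / (-1 - (-3)) = -11
q[-1,1] = (-1 - (-3)) / (1 - (-1)) = 1
q[1,3] = (-71 - (-1)) / (3 - 1) = -35
q[-3,-1,1] = (1 - (-11)) / (1 - (-3)) = 3
q[-1,1,3] = (-35 - 1) / (3 - (-1)) = -9
q[-3,-1,1,3] = (-9 - 3) / (3 - (-3)) = -2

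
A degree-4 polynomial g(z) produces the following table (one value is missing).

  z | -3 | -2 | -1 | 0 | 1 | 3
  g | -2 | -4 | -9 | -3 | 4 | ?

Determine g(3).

The 5 known values determine g uniquely (degree ≤ 4).
Evaluate each Lagrange basis at z = 3:
L_0(3) = (5)·(4)·(3)·(2)/[(-1)·(-2)·(-3)·(-4)] = 5
L_1(3) = (6)·(4)·(3)·(2)/[(1)·(-1)·(-2)·(-3)] = -24
L_2(3) = (6)·(5)·(3)·(2)/[(2)·(1)·(-1)·(-2)] = 45
L_3(3) = (6)·(5)·(4)·(2)/[(3)·(2)·(1)·(-1)] = -40
L_4(3) = (6)·(5)·(4)·(3)/[(4)·(3)·(2)·(1)] = 15
Sum: (-2)·(5) + (-4)·(-24) + (-9)·(45) + (-3)·(-40) + 4·(15) = -139

-139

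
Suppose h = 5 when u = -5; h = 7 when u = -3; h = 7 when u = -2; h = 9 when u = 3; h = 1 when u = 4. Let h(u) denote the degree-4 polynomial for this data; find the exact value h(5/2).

Evaluate each Lagrange basis at u = 5/2:
L_0(5/2) = (11/2)·(9/2)·(-1/2)·(-3/2)/[(-2)·(-3)·(-8)·(-9)] = 11/256
L_1(5/2) = (15/2)·(9/2)·(-1/2)·(-3/2)/[(2)·(-1)·(-6)·(-7)] = -135/448
L_2(5/2) = (15/2)·(11/2)·(-1/2)·(-3/2)/[(3)·(1)·(-5)·(-6)] = 11/32
L_3(5/2) = (15/2)·(11/2)·(9/2)·(-3/2)/[(8)·(6)·(5)·(-1)] = 297/256
L_4(5/2) = (15/2)·(11/2)·(9/2)·(-1/2)/[(9)·(7)·(6)·(1)] = -55/224
Sum: 5·(11/256) + 7·(-135/448) + 7·(11/32) + 9·(297/256) + 1·(-55/224) = 4797/448

4797/448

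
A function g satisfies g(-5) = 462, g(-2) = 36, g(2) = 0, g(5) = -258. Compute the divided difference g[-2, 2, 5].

-11

g[-2,2] = (0 - 36) / (2 - (-2)) = -9
g[2,5] = (-258 - 0) / (5 - 2) = -86
g[-2,2,5] = (-86 - (-9)) / (5 - (-2)) = -11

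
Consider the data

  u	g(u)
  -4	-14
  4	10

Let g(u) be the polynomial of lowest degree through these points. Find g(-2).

Evaluate each Lagrange basis at u = -2:
L_0(-2) = (-6)/[(-8)] = 3/4
L_1(-2) = (2)/[(8)] = 1/4
Sum: (-14)·(3/4) + 10·(1/4) = -8

-8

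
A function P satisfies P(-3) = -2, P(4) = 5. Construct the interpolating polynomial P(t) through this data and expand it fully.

L_0(t) = (t - 4) / [-7] = -(1/7)t + 4/7
L_1(t) = (t + 3) / [7] = (1/7)t + 3/7
P(t) = (-2)·L_0 + 5·L_1
  (-2)·L_0(t) = (2/7)t - 8/7
  5·L_1(t) = (5/7)t + 15/7
Adding term by term: t + 1

P(t) = t + 1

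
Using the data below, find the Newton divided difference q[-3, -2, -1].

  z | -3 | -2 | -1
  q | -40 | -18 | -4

-4

q[-3,-2] = (-18 - (-40)) / (-2 - (-3)) = 22
q[-2,-1] = (-4 - (-18)) / (-1 - (-2)) = 14
q[-3,-2,-1] = (14 - 22) / (-1 - (-3)) = -4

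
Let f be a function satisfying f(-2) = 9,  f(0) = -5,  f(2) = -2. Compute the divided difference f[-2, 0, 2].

f[-2,0] = (-5 - 9) / (0 - (-2)) = -7
f[0,2] = (-2 - (-5)) / (2 - 0) = 3/2
f[-2,0,2] = (3/2 - (-7)) / (2 - (-2)) = 17/8

17/8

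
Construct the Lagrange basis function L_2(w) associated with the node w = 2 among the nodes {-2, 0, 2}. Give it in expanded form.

L_2(w) = (1/8)w^2 + (1/4)w

L_2(w) = (w + 2)w / [(4)·(2)]
       = (w^2 + 2w) / (8)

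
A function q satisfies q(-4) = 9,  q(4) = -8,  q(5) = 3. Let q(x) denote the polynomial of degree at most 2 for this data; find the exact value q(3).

-193/12

Using Newton's divided-difference form:
q[-4,4] = (-8 - 9) / (4 - (-4)) = -17/8
q[4,5] = (3 - (-8)) / (5 - 4) = 11
q[-4,4,5] = (11 - (-17/8)) / (5 - (-4)) = 35/24
q(3) = 9 + (-17/8)·(7) + (35/24)·(7)·(-1) = -193/12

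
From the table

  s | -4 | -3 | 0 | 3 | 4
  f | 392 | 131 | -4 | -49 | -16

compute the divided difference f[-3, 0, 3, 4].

f[-3,0] = (-4 - 131) / (0 - (-3)) = -45
f[0,3] = (-49 - (-4)) / (3 - 0) = -15
f[3,4] = (-16 - (-49)) / (4 - 3) = 33
f[-3,0,3] = (-15 - (-45)) / (3 - (-3)) = 5
f[0,3,4] = (33 - (-15)) / (4 - 0) = 12
f[-3,0,3,4] = (12 - 5) / (4 - (-3)) = 1

1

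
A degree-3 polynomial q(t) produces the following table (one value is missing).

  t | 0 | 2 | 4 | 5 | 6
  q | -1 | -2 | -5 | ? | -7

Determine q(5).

-101/16

The 4 known values determine q uniquely (degree ≤ 3).
L_0(5) = (3)·(1)·(-1)/[(-2)·(-4)·(-6)] = 1/16
L_1(5) = (5)·(1)·(-1)/[(2)·(-2)·(-4)] = -5/16
L_2(5) = (5)·(3)·(-1)/[(4)·(2)·(-2)] = 15/16
L_3(5) = (5)·(3)·(1)/[(6)·(4)·(2)] = 5/16
Sum: (-1)·(1/16) + (-2)·(-5/16) + (-5)·(15/16) + (-7)·(5/16) = -101/16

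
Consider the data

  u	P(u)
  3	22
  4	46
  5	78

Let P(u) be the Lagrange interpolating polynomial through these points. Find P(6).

118

L_0(6) = (2)·(1)/[(-1)·(-2)] = 1
L_1(6) = (3)·(1)/[(1)·(-1)] = -3
L_2(6) = (3)·(2)/[(2)·(1)] = 3
Sum: 22·(1) + 46·(-3) + 78·(3) = 118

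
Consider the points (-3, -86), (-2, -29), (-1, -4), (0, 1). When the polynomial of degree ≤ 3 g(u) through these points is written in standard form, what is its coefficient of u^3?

Build the Lagrange basis polynomials:
L_0(u) = (u + 2)(u + 1)u / [-6] = -(1/6)u^3 - (1/2)u^2 - (1/3)u
L_1(u) = (u + 3)(u + 1)u / [2] = (1/2)u^3 + 2u^2 + (3/2)u
L_2(u) = (u + 3)(u + 2)u / [-2] = -(1/2)u^3 - (5/2)u^2 - 3u
L_3(u) = (u + 3)(u + 2)(u + 1) / [6] = (1/6)u^3 + u^2 + (11/6)u + 1
g(u) = (-86)·L_0 + (-29)·L_1 + (-4)·L_2 + 1·L_3
Only the coefficient of u^3 is needed; take it from each L_i and combine:
(-86)·(-1/6) + (-29)·(1/2) + (-4)·(-1/2) + 1·(1/6) = 2

2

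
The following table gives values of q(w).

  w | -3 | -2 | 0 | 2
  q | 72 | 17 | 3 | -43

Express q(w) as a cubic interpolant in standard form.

L_0(w) = (w + 2)w(w - 2) / [-15] = -(1/15)w^3 + (4/15)w
L_1(w) = (w + 3)w(w - 2) / [8] = (1/8)w^3 + (1/8)w^2 - (3/4)w
L_2(w) = (w + 3)(w + 2)(w - 2) / [-12] = -(1/12)w^3 - (1/4)w^2 + (1/3)w + 1
L_3(w) = (w + 3)(w + 2)w / [40] = (1/40)w^3 + (1/8)w^2 + (3/20)w
q(w) = 72·L_0 + 17·L_1 + 3·L_2 + (-43)·L_3
  72·L_0(w) = -(24/5)w^3 + (96/5)w
  17·L_1(w) = (17/8)w^3 + (17/8)w^2 - (51/4)w
  3·L_2(w) = -(1/4)w^3 - (3/4)w^2 + w + 3
  (-43)·L_3(w) = -(43/40)w^3 - (43/8)w^2 - (129/20)w
Adding term by term: -4w^3 - 4w^2 + w + 3

q(w) = -4w^3 - 4w^2 + w + 3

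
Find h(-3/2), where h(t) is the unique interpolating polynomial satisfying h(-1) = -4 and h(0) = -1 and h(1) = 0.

Using Newton's divided-difference form:
h[-1,0] = (-1 - (-4)) / (0 - (-1)) = 3
h[0,1] = (0 - (-1)) / (1 - 0) = 1
h[-1,0,1] = (1 - 3) / (1 - (-1)) = -1
h(-3/2) = -4 + 3·(-1/2) + (-1)·(-1/2)·(-3/2) = -25/4

-25/4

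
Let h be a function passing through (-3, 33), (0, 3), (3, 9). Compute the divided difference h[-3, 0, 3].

h[-3,0] = (3 - 33) / (0 - (-3)) = -10
h[0,3] = (9 - 3) / (3 - 0) = 2
h[-3,0,3] = (2 - (-10)) / (3 - (-3)) = 2

2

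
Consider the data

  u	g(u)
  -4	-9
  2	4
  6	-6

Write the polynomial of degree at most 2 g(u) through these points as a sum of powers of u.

g(u) = -(7/15)u^2 + (37/30)u + 17/5

Build the Lagrange basis polynomials:
L_0(u) = (u - 2)(u - 6) / [60] = (1/60)u^2 - (2/15)u + 1/5
L_1(u) = (u + 4)(u - 6) / [-24] = -(1/24)u^2 + (1/12)u + 1
L_2(u) = (u + 4)(u - 2) / [40] = (1/40)u^2 + (1/20)u - 1/5
g(u) = (-9)·L_0 + 4·L_1 + (-6)·L_2
  (-9)·L_0(u) = -(3/20)u^2 + (6/5)u - 9/5
  4·L_1(u) = -(1/6)u^2 + (1/3)u + 4
  (-6)·L_2(u) = -(3/20)u^2 - (3/10)u + 6/5
Adding term by term: -(7/15)u^2 + (37/30)u + 17/5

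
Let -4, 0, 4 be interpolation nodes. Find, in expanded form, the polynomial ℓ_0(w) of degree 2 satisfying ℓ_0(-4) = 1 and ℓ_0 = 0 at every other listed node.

ℓ_0(w) = w(w - 4) / [(-4)·(-8)]
       = (w^2 - 4w) / (32)

ℓ_0(w) = (1/32)w^2 - (1/8)w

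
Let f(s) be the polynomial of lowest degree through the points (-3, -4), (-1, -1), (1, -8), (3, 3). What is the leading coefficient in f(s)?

7/12

Build the Lagrange basis polynomials:
L_0(s) = (s + 1)(s - 1)(s - 3) / [-48] = -(1/48)s^3 + (1/16)s^2 + (1/48)s - 1/16
L_1(s) = (s + 3)(s - 1)(s - 3) / [16] = (1/16)s^3 - (1/16)s^2 - (9/16)s + 9/16
L_2(s) = (s + 3)(s + 1)(s - 3) / [-16] = -(1/16)s^3 - (1/16)s^2 + (9/16)s + 9/16
L_3(s) = (s + 3)(s + 1)(s - 1) / [48] = (1/48)s^3 + (1/16)s^2 - (1/48)s - 1/16
f(s) = (-4)·L_0 + (-1)·L_1 + (-8)·L_2 + 3·L_3
Only the coefficient of s^3 is needed; take it from each L_i and combine:
(-4)·(-1/48) + (-1)·(1/16) + (-8)·(-1/16) + 3·(1/48) = 7/12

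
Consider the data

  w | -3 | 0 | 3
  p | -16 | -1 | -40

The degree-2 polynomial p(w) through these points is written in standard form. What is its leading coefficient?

Build the Lagrange basis polynomials:
L_0(w) = w(w - 3) / [18] = (1/18)w^2 - (1/6)w
L_1(w) = (w + 3)(w - 3) / [-9] = -(1/9)w^2 + 1
L_2(w) = (w + 3)w / [18] = (1/18)w^2 + (1/6)w
p(w) = (-16)·L_0 + (-1)·L_1 + (-40)·L_2
Only the coefficient of w^2 is needed; take it from each L_i and combine:
(-16)·(1/18) + (-1)·(-1/9) + (-40)·(1/18) = -3

-3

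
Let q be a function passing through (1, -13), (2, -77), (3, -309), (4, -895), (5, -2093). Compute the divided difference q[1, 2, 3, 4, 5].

q[1,2] = (-77 - (-13)) / (2 - 1) = -64
q[2,3] = (-309 - (-77)) / (3 - 2) = -232
q[3,4] = (-895 - (-309)) / (4 - 3) = -586
q[4,5] = (-2093 - (-895)) / (5 - 4) = -1198
q[1,2,3] = (-232 - (-64)) / (3 - 1) = -84
q[2,3,4] = (-586 - (-232)) / (4 - 2) = -177
q[3,4,5] = (-1198 - (-586)) / (5 - 3) = -306
q[1,2,3,4] = (-177 - (-84)) / (4 - 1) = -31
q[2,3,4,5] = (-306 - (-177)) / (5 - 2) = -43
q[1,2,3,4,5] = (-43 - (-31)) / (5 - 1) = -3

-3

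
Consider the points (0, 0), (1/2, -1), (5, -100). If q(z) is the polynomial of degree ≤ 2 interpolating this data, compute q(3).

Evaluate each Lagrange basis at z = 3:
L_0(3) = (5/2)·(-2)/[(-1/2)·(-5)] = -2
L_1(3) = (3)·(-2)/[(1/2)·(-9/2)] = 8/3
L_2(3) = (3)·(5/2)/[(5)·(9/2)] = 1/3
Sum: 0 + (-1)·(8/3) + (-100)·(1/3) = -36

-36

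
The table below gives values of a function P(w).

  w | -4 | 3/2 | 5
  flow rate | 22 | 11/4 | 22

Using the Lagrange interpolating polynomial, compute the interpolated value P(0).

2

Evaluate each Lagrange basis at w = 0:
L_0(0) = (-3/2)·(-5)/[(-11/2)·(-9)] = 5/33
L_1(0) = (4)·(-5)/[(11/2)·(-7/2)] = 80/77
L_2(0) = (4)·(-3/2)/[(9)·(7/2)] = -4/21
Sum: 22·(5/33) + 11/4·(80/77) + 22·(-4/21) = 2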